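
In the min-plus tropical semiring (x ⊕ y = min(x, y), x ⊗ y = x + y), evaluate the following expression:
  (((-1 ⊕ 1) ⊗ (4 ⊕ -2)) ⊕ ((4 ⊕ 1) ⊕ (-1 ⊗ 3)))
(((-1 ⊕ 1) ⊗ (4 ⊕ -2)) ⊕ ((4 ⊕ 1) ⊕ (-1 ⊗ 3))) = -3

Expand innermost to outermost. Recall ⊕ takes the minimum of its arguments and ⊗ takes their sum. Working out the expression (((-1 ⊕ 1) ⊗ (4 ⊕ -2)) ⊕ ((4 ⊕ 1) ⊕ (-1 ⊗ 3))) gives -3.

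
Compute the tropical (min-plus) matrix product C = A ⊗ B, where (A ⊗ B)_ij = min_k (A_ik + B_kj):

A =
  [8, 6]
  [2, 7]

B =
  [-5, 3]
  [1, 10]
A ⊗ B =
  [3, 11]
  [-3, 5]

Apply the min-plus product entry-by-entry:
  C[0][0] = min over k of (A[0][0] + B[0][0] = 8 + -5 = 3, A[0][1] + B[1][0] = 6 + 1 = 7) = 3 (attained at k = 0)
  C[0][1] = min over k of (A[0][0] + B[0][1] = 8 + 3 = 11, A[0][1] + B[1][1] = 6 + 10 = 16) = 11 (attained at k = 0)
  C[1][0] = min over k of (A[1][0] + B[0][0] = 2 + -5 = -3, A[1][1] + B[1][0] = 7 + 1 = 8) = -3 (attained at k = 0)
  C[1][1] = min over k of (A[1][0] + B[0][1] = 2 + 3 = 5, A[1][1] + B[1][1] = 7 + 10 = 17) = 5 (attained at k = 0)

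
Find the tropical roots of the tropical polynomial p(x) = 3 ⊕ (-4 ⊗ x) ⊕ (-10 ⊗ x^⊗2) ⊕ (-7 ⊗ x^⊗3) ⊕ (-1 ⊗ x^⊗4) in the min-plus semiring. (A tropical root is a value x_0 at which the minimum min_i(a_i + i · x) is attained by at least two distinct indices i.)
Roots: {-6, -3, 6, 7}

Each tropical root is a break point of the lower envelope of the lines y = a_i + i · x (there are 5 lines, with slopes 0, 1, ..., 4). Only the lines that attain the minimum somewhere contribute to roots; other lines are dominated. Here the surviving (envelope) indices are i = 4, i = 3, i = 2, i = 1, i = 0.
Intersections between consecutive envelope lines give the roots: for adjacent envelope indices i < j the intersection is x = (a_i − a_j) / (j − i). Reading off the sorted break points: {-6, -3, 6, 7}.
Verification: at each break x_0, at least two indices attain the minimum of min_i(a_i + i · x_0).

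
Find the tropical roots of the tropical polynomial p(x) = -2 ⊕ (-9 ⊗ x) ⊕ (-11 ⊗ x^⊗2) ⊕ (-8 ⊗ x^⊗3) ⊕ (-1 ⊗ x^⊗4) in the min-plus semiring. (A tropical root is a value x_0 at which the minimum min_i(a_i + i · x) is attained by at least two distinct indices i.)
Roots: {-7, -3, 2, 7}

Each tropical root is a break point of the lower envelope of the lines y = a_i + i · x (there are 5 lines, with slopes 0, 1, ..., 4). Only the lines that attain the minimum somewhere contribute to roots; other lines are dominated. Here the surviving (envelope) indices are i = 4, i = 3, i = 2, i = 1, i = 0.
Intersections between consecutive envelope lines give the roots: for adjacent envelope indices i < j the intersection is x = (a_i − a_j) / (j − i). Reading off the sorted break points: {-7, -3, 2, 7}.
Verification: at each break x_0, at least two indices attain the minimum of min_i(a_i + i · x_0).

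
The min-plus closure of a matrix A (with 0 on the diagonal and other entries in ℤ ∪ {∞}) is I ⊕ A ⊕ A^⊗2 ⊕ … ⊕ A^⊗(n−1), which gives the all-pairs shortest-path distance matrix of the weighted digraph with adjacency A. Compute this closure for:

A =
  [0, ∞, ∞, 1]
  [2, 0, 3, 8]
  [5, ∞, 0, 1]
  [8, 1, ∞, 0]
Closure =
  [0, 2, 5, 1]
  [2, 0, 3, 3]
  [4, 2, 0, 1]
  [3, 1, 4, 0]

This is the Floyd-Warshall all-pairs shortest-path computation. For each intermediate vertex k = 0, 1, …, 3, update dist[i][j] ← min(dist[i][j], dist[i][k] + dist[k][j]). The final matrix gives, for each (i, j), the minimum total weight of any directed path from i to j (possibly empty when i = j).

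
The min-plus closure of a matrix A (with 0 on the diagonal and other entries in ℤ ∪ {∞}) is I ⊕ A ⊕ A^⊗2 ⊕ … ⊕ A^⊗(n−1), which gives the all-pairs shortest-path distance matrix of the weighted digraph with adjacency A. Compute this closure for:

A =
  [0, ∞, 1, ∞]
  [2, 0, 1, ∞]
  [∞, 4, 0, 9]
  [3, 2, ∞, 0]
Closure =
  [0, 5, 1, 10]
  [2, 0, 1, 10]
  [6, 4, 0, 9]
  [3, 2, 3, 0]

This is the Floyd-Warshall all-pairs shortest-path computation. For each intermediate vertex k = 0, 1, …, 3, update dist[i][j] ← min(dist[i][j], dist[i][k] + dist[k][j]). The final matrix gives, for each (i, j), the minimum total weight of any directed path from i to j (possibly empty when i = j).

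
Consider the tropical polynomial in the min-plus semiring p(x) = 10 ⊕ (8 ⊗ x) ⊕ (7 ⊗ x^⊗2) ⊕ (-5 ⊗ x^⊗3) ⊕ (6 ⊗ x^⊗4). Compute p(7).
p(7) = 10

A tropical monomial a ⊗ x^⊗i evaluates to a + i · x. Evaluating each term at x = 7:
  Term 0 contributes 10 + 0 · 7 = 10
  Term 1 contributes 8 + 1 · 7 = 15
  Term 2 contributes 7 + 2 · 7 = 21
  Term 3 contributes -5 + 3 · 7 = 16
  Term 4 contributes 6 + 4 · 7 = 34
p(7) = ⊕ of these = min[10, 15, 21, 16, 34] = 10.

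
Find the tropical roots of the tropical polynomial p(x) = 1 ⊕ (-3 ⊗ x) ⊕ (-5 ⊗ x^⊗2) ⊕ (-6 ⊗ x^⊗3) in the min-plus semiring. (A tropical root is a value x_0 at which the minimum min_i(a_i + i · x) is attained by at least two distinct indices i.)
Roots: {1, 2, 4}

Each tropical root is a break point of the lower envelope of the lines y = a_i + i · x (there are 4 lines, with slopes 0, 1, ..., 3). Only the lines that attain the minimum somewhere contribute to roots; other lines are dominated. Here the surviving (envelope) indices are i = 3, i = 2, i = 1, i = 0.
Intersections between consecutive envelope lines give the roots: for adjacent envelope indices i < j the intersection is x = (a_i − a_j) / (j − i). Reading off the sorted break points: {1, 2, 4}.
Verification: at each break x_0, at least two indices attain the minimum of min_i(a_i + i · x_0).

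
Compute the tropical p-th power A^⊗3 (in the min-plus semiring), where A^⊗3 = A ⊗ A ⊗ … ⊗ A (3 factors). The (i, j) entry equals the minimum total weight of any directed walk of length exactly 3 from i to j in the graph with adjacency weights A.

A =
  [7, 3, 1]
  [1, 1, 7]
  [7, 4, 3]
A^⊗3 =
  [5, 5, 5]
  [3, 3, 3]
  [6, 6, 6]

Each entry (A^⊗3)_ij equals the minimum over all length-3 walks i = v_0 → v_1 → … → v_3 = j of Σ_t A[v_t][v_{t+1}]. For example, for (i, j) = (0, 2) we minimise over 9 possible intermediate vertex sequences; the minimum is 5, attained along the walk 0 → 1 → 0 → 2.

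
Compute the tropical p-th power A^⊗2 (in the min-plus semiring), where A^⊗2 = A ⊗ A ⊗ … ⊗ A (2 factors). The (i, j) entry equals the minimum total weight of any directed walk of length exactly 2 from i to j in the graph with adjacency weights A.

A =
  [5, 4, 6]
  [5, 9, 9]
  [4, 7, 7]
A^⊗2 =
  [9, 9, 11]
  [10, 9, 11]
  [9, 8, 10]

Each entry (A^⊗2)_ij equals the minimum over all length-2 walks i = v_0 → v_1 → … → v_2 = j of Σ_t A[v_t][v_{t+1}]. For example, for (i, j) = (0, 2) we minimise over 3 possible intermediate vertex sequences; the minimum is 11, attained along the walk 0 → 0 → 2.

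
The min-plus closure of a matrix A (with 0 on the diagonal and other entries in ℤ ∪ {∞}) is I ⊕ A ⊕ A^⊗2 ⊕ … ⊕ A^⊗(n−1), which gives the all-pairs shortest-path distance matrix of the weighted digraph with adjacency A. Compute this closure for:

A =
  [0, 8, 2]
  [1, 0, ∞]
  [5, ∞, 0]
Closure =
  [0, 8, 2]
  [1, 0, 3]
  [5, 13, 0]

This is the Floyd-Warshall all-pairs shortest-path computation. For each intermediate vertex k = 0, 1, …, 2, update dist[i][j] ← min(dist[i][j], dist[i][k] + dist[k][j]). The final matrix gives, for each (i, j), the minimum total weight of any directed path from i to j (possibly empty when i = j).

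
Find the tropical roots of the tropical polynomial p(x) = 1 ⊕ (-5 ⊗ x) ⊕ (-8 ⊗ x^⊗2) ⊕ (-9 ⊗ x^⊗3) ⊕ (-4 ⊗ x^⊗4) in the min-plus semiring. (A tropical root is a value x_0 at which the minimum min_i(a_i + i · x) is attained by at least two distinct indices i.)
Roots: {-5, 1, 3, 6}

Each tropical root is a break point of the lower envelope of the lines y = a_i + i · x (there are 5 lines, with slopes 0, 1, ..., 4). Only the lines that attain the minimum somewhere contribute to roots; other lines are dominated. Here the surviving (envelope) indices are i = 4, i = 3, i = 2, i = 1, i = 0.
Intersections between consecutive envelope lines give the roots: for adjacent envelope indices i < j the intersection is x = (a_i − a_j) / (j − i). Reading off the sorted break points: {-5, 1, 3, 6}.
Verification: at each break x_0, at least two indices attain the minimum of min_i(a_i + i · x_0).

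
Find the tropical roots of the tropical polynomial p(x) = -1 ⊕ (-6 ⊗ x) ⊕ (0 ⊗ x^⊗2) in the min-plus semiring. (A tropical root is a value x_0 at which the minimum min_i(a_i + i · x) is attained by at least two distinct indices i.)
Roots: {-6, 5}

Each tropical root is a break point of the lower envelope of the lines y = a_i + i · x (there are 3 lines, with slopes 0, 1, ..., 2). Only the lines that attain the minimum somewhere contribute to roots; other lines are dominated. Here the surviving (envelope) indices are i = 2, i = 1, i = 0.
Intersections between consecutive envelope lines give the roots: for adjacent envelope indices i < j the intersection is x = (a_i − a_j) / (j − i). Reading off the sorted break points: {-6, 5}.
Verification: at each break x_0, at least two indices attain the minimum of min_i(a_i + i · x_0).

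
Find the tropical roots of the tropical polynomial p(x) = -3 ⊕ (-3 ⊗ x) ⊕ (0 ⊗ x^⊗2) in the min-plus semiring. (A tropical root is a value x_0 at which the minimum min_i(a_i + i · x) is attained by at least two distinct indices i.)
Roots: {-3, 0}

Each tropical root is a break point of the lower envelope of the lines y = a_i + i · x (there are 3 lines, with slopes 0, 1, ..., 2). Only the lines that attain the minimum somewhere contribute to roots; other lines are dominated. Here the surviving (envelope) indices are i = 2, i = 1, i = 0.
Intersections between consecutive envelope lines give the roots: for adjacent envelope indices i < j the intersection is x = (a_i − a_j) / (j − i). Reading off the sorted break points: {-3, 0}.
Verification: at each break x_0, at least two indices attain the minimum of min_i(a_i + i · x_0).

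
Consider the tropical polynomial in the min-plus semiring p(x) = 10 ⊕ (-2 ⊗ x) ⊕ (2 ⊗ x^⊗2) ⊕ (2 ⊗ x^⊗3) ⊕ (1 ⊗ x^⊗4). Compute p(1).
p(1) = -1

A tropical monomial a ⊗ x^⊗i evaluates to a + i · x. Evaluating each term at x = 1:
  Term 0 contributes 10 + 0 · 1 = 10
  Term 1 contributes -2 + 1 · 1 = -1
  Term 2 contributes 2 + 2 · 1 = 4
  Term 3 contributes 2 + 3 · 1 = 5
  Term 4 contributes 1 + 4 · 1 = 5
p(1) = ⊕ of these = min[10, -1, 4, 5, 5] = -1.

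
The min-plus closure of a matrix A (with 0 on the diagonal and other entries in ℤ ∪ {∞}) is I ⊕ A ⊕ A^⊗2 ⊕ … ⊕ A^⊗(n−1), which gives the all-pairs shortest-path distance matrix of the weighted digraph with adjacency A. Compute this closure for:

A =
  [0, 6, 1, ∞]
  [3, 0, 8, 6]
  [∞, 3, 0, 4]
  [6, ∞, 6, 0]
Closure =
  [0, 4, 1, 5]
  [3, 0, 4, 6]
  [6, 3, 0, 4]
  [6, 9, 6, 0]

This is the Floyd-Warshall all-pairs shortest-path computation. For each intermediate vertex k = 0, 1, …, 3, update dist[i][j] ← min(dist[i][j], dist[i][k] + dist[k][j]). The final matrix gives, for each (i, j), the minimum total weight of any directed path from i to j (possibly empty when i = j).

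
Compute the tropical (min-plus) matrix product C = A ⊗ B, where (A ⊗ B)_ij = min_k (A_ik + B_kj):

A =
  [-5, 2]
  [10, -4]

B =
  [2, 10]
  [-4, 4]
A ⊗ B =
  [-3, 5]
  [-8, 0]

Apply the min-plus product entry-by-entry:
  C[0][0] = min over k of (A[0][0] + B[0][0] = -5 + 2 = -3, A[0][1] + B[1][0] = 2 + -4 = -2) = -3 (attained at k = 0)
  C[0][1] = min over k of (A[0][0] + B[0][1] = -5 + 10 = 5, A[0][1] + B[1][1] = 2 + 4 = 6) = 5 (attained at k = 0)
  C[1][0] = min over k of (A[1][0] + B[0][0] = 10 + 2 = 12, A[1][1] + B[1][0] = -4 + -4 = -8) = -8 (attained at k = 1)
  C[1][1] = min over k of (A[1][0] + B[0][1] = 10 + 10 = 20, A[1][1] + B[1][1] = -4 + 4 = 0) = 0 (attained at k = 1)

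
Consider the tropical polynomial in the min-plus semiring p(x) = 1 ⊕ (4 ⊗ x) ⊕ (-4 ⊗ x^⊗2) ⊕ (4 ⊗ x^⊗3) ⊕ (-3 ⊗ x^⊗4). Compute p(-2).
p(-2) = -11

A tropical monomial a ⊗ x^⊗i evaluates to a + i · x. Evaluating each term at x = -2:
  Term 0 contributes 1 + 0 · -2 = 1
  Term 1 contributes 4 + 1 · -2 = 2
  Term 2 contributes -4 + 2 · -2 = -8
  Term 3 contributes 4 + 3 · -2 = -2
  Term 4 contributes -3 + 4 · -2 = -11
p(-2) = ⊕ of these = min[1, 2, -8, -2, -11] = -11.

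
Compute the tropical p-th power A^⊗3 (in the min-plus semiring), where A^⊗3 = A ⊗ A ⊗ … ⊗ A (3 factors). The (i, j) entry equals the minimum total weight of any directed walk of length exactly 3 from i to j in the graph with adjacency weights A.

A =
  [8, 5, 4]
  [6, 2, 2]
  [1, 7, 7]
A^⊗3 =
  [8, 9, 9]
  [5, 6, 6]
  [6, 8, 8]

Each entry (A^⊗3)_ij equals the minimum over all length-3 walks i = v_0 → v_1 → … → v_3 = j of Σ_t A[v_t][v_{t+1}]. For example, for (i, j) = (0, 2) we minimise over 9 possible intermediate vertex sequences; the minimum is 9, attained along the walk 0 → 1 → 1 → 2.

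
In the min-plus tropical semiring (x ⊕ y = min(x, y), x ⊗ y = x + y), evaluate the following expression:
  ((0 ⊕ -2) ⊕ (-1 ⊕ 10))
((0 ⊕ -2) ⊕ (-1 ⊕ 10)) = -2

Expand innermost to outermost. Recall ⊕ takes the minimum of its arguments and ⊗ takes their sum. Working out the expression ((0 ⊕ -2) ⊕ (-1 ⊕ 10)) gives -2.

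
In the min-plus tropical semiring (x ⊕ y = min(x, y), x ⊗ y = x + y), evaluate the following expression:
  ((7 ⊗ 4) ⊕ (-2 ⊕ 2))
((7 ⊗ 4) ⊕ (-2 ⊕ 2)) = -2

Expand innermost to outermost. Recall ⊕ takes the minimum of its arguments and ⊗ takes their sum. Working out the expression ((7 ⊗ 4) ⊕ (-2 ⊕ 2)) gives -2.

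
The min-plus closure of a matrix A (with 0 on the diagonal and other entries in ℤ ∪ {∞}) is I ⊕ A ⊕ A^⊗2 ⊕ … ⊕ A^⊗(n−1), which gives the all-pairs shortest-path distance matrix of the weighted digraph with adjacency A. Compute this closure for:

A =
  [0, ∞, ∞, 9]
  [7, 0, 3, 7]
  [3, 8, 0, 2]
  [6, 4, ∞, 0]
Closure =
  [0, 13, 16, 9]
  [6, 0, 3, 5]
  [3, 6, 0, 2]
  [6, 4, 7, 0]

This is the Floyd-Warshall all-pairs shortest-path computation. For each intermediate vertex k = 0, 1, …, 3, update dist[i][j] ← min(dist[i][j], dist[i][k] + dist[k][j]). The final matrix gives, for each (i, j), the minimum total weight of any directed path from i to j (possibly empty when i = j).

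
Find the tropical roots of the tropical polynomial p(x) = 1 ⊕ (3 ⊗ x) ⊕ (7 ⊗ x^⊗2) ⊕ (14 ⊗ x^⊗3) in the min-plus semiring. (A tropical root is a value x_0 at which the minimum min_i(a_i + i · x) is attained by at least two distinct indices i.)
Roots: {-7, -4, -2}

Each tropical root is a break point of the lower envelope of the lines y = a_i + i · x (there are 4 lines, with slopes 0, 1, ..., 3). Only the lines that attain the minimum somewhere contribute to roots; other lines are dominated. Here the surviving (envelope) indices are i = 3, i = 2, i = 1, i = 0.
Intersections between consecutive envelope lines give the roots: for adjacent envelope indices i < j the intersection is x = (a_i − a_j) / (j − i). Reading off the sorted break points: {-7, -4, -2}.
Verification: at each break x_0, at least two indices attain the minimum of min_i(a_i + i · x_0).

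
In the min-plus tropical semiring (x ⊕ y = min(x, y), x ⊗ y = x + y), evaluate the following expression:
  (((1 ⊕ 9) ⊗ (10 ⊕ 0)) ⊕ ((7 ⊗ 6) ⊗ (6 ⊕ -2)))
(((1 ⊕ 9) ⊗ (10 ⊕ 0)) ⊕ ((7 ⊗ 6) ⊗ (6 ⊕ -2))) = 1

Expand innermost to outermost. Recall ⊕ takes the minimum of its arguments and ⊗ takes their sum. Working out the expression (((1 ⊕ 9) ⊗ (10 ⊕ 0)) ⊕ ((7 ⊗ 6) ⊗ (6 ⊕ -2))) gives 1.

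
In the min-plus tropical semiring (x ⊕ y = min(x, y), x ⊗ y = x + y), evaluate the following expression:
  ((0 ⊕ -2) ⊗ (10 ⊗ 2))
((0 ⊕ -2) ⊗ (10 ⊗ 2)) = 10

Expand innermost to outermost. Recall ⊕ takes the minimum of its arguments and ⊗ takes their sum. Working out the expression ((0 ⊕ -2) ⊗ (10 ⊗ 2)) gives 10.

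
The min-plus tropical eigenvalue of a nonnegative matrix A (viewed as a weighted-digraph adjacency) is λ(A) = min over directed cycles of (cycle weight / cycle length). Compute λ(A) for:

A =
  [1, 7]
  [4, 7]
λ(A) = 1

Enumerate directed cycles and compute their means (weight / length). Sample:
  cycle 0 → 0: weight = 1, length = 1, mean = 1/1 ≈ 1.000
  cycle 1 → 1: weight = 7, length = 1, mean = 7/1 ≈ 7.000
  cycle 0 → 1 → 0: weight = 11, length = 2, mean = 11/2 ≈ 5.500
  cycle 1 → 0 → 1: weight = 11, length = 2, mean = 11/2 ≈ 5.500
Minimum mean = 1.000, attained e.g. along the cycle 0 → 0 with weight 1 and length 1. So λ(A) = 1/1 = 1.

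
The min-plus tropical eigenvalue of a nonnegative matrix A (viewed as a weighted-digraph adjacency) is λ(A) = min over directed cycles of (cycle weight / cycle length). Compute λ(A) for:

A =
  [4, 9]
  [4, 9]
λ(A) = 4

Enumerate directed cycles and compute their means (weight / length). Sample:
  cycle 0 → 0: weight = 4, length = 1, mean = 4/1 ≈ 4.000
  cycle 1 → 1: weight = 9, length = 1, mean = 9/1 ≈ 9.000
  cycle 0 → 1 → 0: weight = 13, length = 2, mean = 13/2 ≈ 6.500
  cycle 1 → 0 → 1: weight = 13, length = 2, mean = 13/2 ≈ 6.500
Minimum mean = 4.000, attained e.g. along the cycle 0 → 0 with weight 4 and length 1. So λ(A) = 4/1 = 4.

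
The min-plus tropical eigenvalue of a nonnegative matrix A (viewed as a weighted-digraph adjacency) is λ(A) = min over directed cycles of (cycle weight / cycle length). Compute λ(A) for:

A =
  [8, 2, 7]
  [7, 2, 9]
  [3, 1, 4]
λ(A) = 2

Enumerate directed cycles and compute their means (weight / length). Sample:
  cycle 0 → 0: weight = 8, length = 1, mean = 8/1 ≈ 8.000
  cycle 1 → 1: weight = 2, length = 1, mean = 2/1 ≈ 2.000
  cycle 2 → 2: weight = 4, length = 1, mean = 4/1 ≈ 4.000
  cycle 0 → 1 → 0: weight = 9, length = 2, mean = 9/2 ≈ 4.500
  cycle 0 → 2 → 0: weight = 10, length = 2, mean = 10/2 ≈ 5.000
  cycle 1 → 0 → 1: weight = 9, length = 2, mean = 9/2 ≈ 4.500
Minimum mean = 2.000, attained e.g. along the cycle 1 → 1 with weight 2 and length 1. So λ(A) = 2/1 = 2.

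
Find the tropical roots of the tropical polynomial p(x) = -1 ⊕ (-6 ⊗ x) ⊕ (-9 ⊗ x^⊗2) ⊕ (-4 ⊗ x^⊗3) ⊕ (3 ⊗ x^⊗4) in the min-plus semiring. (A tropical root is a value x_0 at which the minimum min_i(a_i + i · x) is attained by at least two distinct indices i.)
Roots: {-7, -5, 3, 5}

Each tropical root is a break point of the lower envelope of the lines y = a_i + i · x (there are 5 lines, with slopes 0, 1, ..., 4). Only the lines that attain the minimum somewhere contribute to roots; other lines are dominated. Here the surviving (envelope) indices are i = 4, i = 3, i = 2, i = 1, i = 0.
Intersections between consecutive envelope lines give the roots: for adjacent envelope indices i < j the intersection is x = (a_i − a_j) / (j − i). Reading off the sorted break points: {-7, -5, 3, 5}.
Verification: at each break x_0, at least two indices attain the minimum of min_i(a_i + i · x_0).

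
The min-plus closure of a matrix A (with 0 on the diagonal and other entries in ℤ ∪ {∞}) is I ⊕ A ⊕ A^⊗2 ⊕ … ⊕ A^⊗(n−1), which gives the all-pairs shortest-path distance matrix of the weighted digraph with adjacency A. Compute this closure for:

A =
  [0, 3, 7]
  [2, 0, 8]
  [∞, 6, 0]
Closure =
  [0, 3, 7]
  [2, 0, 8]
  [8, 6, 0]

This is the Floyd-Warshall all-pairs shortest-path computation. For each intermediate vertex k = 0, 1, …, 2, update dist[i][j] ← min(dist[i][j], dist[i][k] + dist[k][j]). The final matrix gives, for each (i, j), the minimum total weight of any directed path from i to j (possibly empty when i = j).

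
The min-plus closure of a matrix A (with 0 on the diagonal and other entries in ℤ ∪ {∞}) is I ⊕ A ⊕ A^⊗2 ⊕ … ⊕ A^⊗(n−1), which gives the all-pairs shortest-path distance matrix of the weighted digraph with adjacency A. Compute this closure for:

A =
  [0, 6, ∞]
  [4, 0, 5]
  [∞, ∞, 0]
Closure =
  [0, 6, 11]
  [4, 0, 5]
  [∞, ∞, 0]

This is the Floyd-Warshall all-pairs shortest-path computation. For each intermediate vertex k = 0, 1, …, 2, update dist[i][j] ← min(dist[i][j], dist[i][k] + dist[k][j]). The final matrix gives, for each (i, j), the minimum total weight of any directed path from i to j (possibly empty when i = j).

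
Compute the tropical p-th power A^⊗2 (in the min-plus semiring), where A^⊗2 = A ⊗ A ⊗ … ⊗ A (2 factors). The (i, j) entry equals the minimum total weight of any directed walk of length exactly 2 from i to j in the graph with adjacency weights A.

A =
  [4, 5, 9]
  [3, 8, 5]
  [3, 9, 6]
A^⊗2 =
  [8, 9, 10]
  [7, 8, 11]
  [7, 8, 12]

Each entry (A^⊗2)_ij equals the minimum over all length-2 walks i = v_0 → v_1 → … → v_2 = j of Σ_t A[v_t][v_{t+1}]. For example, for (i, j) = (0, 2) we minimise over 3 possible intermediate vertex sequences; the minimum is 10, attained along the walk 0 → 1 → 2.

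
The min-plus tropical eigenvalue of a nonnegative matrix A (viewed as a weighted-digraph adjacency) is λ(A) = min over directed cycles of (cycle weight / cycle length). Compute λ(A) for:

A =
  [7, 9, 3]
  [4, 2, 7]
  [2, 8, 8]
λ(A) = 2

Enumerate directed cycles and compute their means (weight / length). Sample:
  cycle 0 → 0: weight = 7, length = 1, mean = 7/1 ≈ 7.000
  cycle 1 → 1: weight = 2, length = 1, mean = 2/1 ≈ 2.000
  cycle 2 → 2: weight = 8, length = 1, mean = 8/1 ≈ 8.000
  cycle 0 → 1 → 0: weight = 13, length = 2, mean = 13/2 ≈ 6.500
  cycle 0 → 2 → 0: weight = 5, length = 2, mean = 5/2 ≈ 2.500
  cycle 1 → 0 → 1: weight = 13, length = 2, mean = 13/2 ≈ 6.500
Minimum mean = 2.000, attained e.g. along the cycle 1 → 1 with weight 2 and length 1. So λ(A) = 2/1 = 2.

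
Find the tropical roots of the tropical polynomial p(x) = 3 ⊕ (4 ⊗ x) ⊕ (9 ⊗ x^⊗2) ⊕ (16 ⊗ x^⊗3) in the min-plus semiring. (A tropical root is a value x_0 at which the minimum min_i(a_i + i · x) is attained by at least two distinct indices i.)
Roots: {-7, -5, -1}

Each tropical root is a break point of the lower envelope of the lines y = a_i + i · x (there are 4 lines, with slopes 0, 1, ..., 3). Only the lines that attain the minimum somewhere contribute to roots; other lines are dominated. Here the surviving (envelope) indices are i = 3, i = 2, i = 1, i = 0.
Intersections between consecutive envelope lines give the roots: for adjacent envelope indices i < j the intersection is x = (a_i − a_j) / (j − i). Reading off the sorted break points: {-7, -5, -1}.
Verification: at each break x_0, at least two indices attain the minimum of min_i(a_i + i · x_0).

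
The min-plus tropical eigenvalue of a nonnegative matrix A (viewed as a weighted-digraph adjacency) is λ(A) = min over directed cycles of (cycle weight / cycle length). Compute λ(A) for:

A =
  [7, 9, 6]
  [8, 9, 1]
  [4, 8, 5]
λ(A) = 9/2

Enumerate directed cycles and compute their means (weight / length). Sample:
  cycle 0 → 0: weight = 7, length = 1, mean = 7/1 ≈ 7.000
  cycle 1 → 1: weight = 9, length = 1, mean = 9/1 ≈ 9.000
  cycle 2 → 2: weight = 5, length = 1, mean = 5/1 ≈ 5.000
  cycle 0 → 1 → 0: weight = 17, length = 2, mean = 17/2 ≈ 8.500
  cycle 0 → 2 → 0: weight = 10, length = 2, mean = 10/2 ≈ 5.000
  cycle 1 → 0 → 1: weight = 17, length = 2, mean = 17/2 ≈ 8.500
Minimum mean = 4.500, attained e.g. along the cycle 1 → 2 → 1 with weight 9 and length 2. So λ(A) = 9/2 = 9/2.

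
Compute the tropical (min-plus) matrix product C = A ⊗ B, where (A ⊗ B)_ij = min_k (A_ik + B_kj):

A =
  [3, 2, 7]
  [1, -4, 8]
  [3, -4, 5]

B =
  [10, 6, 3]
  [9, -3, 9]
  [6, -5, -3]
A ⊗ B =
  [11, -1, 4]
  [5, -7, 4]
  [5, -7, 2]

Apply the min-plus product entry-by-entry:
  C[0][0] = min over k of (A[0][0] + B[0][0] = 3 + 10 = 13, A[0][1] + B[1][0] = 2 + 9 = 11, A[0][2] + B[2][0] = 7 + 6 = 13) = 11 (attained at k = 1)
  C[0][1] = min over k of (A[0][0] + B[0][1] = 3 + 6 = 9, A[0][1] + B[1][1] = 2 + -3 = -1, A[0][2] + B[2][1] = 7 + -5 = 2) = -1 (attained at k = 1)
  C[0][2] = min over k of (A[0][0] + B[0][2] = 3 + 3 = 6, A[0][1] + B[1][2] = 2 + 9 = 11, A[0][2] + B[2][2] = 7 + -3 = 4) = 4 (attained at k = 2)
  C[1][0] = min over k of (A[1][0] + B[0][0] = 1 + 10 = 11, A[1][1] + B[1][0] = -4 + 9 = 5, A[1][2] + B[2][0] = 8 + 6 = 14) = 5 (attained at k = 1)
  C[1][1] = min over k of (A[1][0] + B[0][1] = 1 + 6 = 7, A[1][1] + B[1][1] = -4 + -3 = -7, A[1][2] + B[2][1] = 8 + -5 = 3) = -7 (attained at k = 1)
  C[1][2] = min over k of (A[1][0] + B[0][2] = 1 + 3 = 4, A[1][1] + B[1][2] = -4 + 9 = 5, A[1][2] + B[2][2] = 8 + -3 = 5) = 4 (attained at k = 0)
  C[2][0] = min over k of (A[2][0] + B[0][0] = 3 + 10 = 13, A[2][1] + B[1][0] = -4 + 9 = 5, A[2][2] + B[2][0] = 5 + 6 = 11) = 5 (attained at k = 1)
  C[2][1] = min over k of (A[2][0] + B[0][1] = 3 + 6 = 9, A[2][1] + B[1][1] = -4 + -3 = -7, A[2][2] + B[2][1] = 5 + -5 = 0) = -7 (attained at k = 1)
  C[2][2] = min over k of (A[2][0] + B[0][2] = 3 + 3 = 6, A[2][1] + B[1][2] = -4 + 9 = 5, A[2][2] + B[2][2] = 5 + -3 = 2) = 2 (attained at k = 2)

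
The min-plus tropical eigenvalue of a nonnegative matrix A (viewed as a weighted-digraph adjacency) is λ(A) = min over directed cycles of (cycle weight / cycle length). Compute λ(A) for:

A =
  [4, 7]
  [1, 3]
λ(A) = 3

Enumerate directed cycles and compute their means (weight / length). Sample:
  cycle 0 → 0: weight = 4, length = 1, mean = 4/1 ≈ 4.000
  cycle 1 → 1: weight = 3, length = 1, mean = 3/1 ≈ 3.000
  cycle 0 → 1 → 0: weight = 8, length = 2, mean = 8/2 ≈ 4.000
  cycle 1 → 0 → 1: weight = 8, length = 2, mean = 8/2 ≈ 4.000
Minimum mean = 3.000, attained e.g. along the cycle 1 → 1 with weight 3 and length 1. So λ(A) = 3/1 = 3.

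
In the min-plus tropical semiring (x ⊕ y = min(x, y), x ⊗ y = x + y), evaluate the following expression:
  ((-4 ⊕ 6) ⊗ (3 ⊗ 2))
((-4 ⊕ 6) ⊗ (3 ⊗ 2)) = 1

Expand innermost to outermost. Recall ⊕ takes the minimum of its arguments and ⊗ takes their sum. Working out the expression ((-4 ⊕ 6) ⊗ (3 ⊗ 2)) gives 1.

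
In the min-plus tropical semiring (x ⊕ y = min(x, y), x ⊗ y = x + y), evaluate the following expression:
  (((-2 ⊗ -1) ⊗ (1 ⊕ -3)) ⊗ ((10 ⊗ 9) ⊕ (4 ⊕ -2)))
(((-2 ⊗ -1) ⊗ (1 ⊕ -3)) ⊗ ((10 ⊗ 9) ⊕ (4 ⊕ -2))) = -8

Expand innermost to outermost. Recall ⊕ takes the minimum of its arguments and ⊗ takes their sum. Working out the expression (((-2 ⊗ -1) ⊗ (1 ⊕ -3)) ⊗ ((10 ⊗ 9) ⊕ (4 ⊕ -2))) gives -8.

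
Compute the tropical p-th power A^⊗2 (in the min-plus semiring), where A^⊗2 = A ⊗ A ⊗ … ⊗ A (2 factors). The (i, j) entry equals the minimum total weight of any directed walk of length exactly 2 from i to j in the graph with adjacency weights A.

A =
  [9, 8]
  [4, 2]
A^⊗2 =
  [12, 10]
  [6, 4]

Each entry (A^⊗2)_ij equals the minimum over all length-2 walks i = v_0 → v_1 → … → v_2 = j of Σ_t A[v_t][v_{t+1}]. For example, for (i, j) = (0, 1) we minimise over 2 possible intermediate vertex sequences; the minimum is 10, attained along the walk 0 → 1 → 1.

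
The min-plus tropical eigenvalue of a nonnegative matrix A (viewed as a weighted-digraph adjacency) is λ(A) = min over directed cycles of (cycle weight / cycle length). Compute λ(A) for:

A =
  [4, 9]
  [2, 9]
λ(A) = 4

Enumerate directed cycles and compute their means (weight / length). Sample:
  cycle 0 → 0: weight = 4, length = 1, mean = 4/1 ≈ 4.000
  cycle 1 → 1: weight = 9, length = 1, mean = 9/1 ≈ 9.000
  cycle 0 → 1 → 0: weight = 11, length = 2, mean = 11/2 ≈ 5.500
  cycle 1 → 0 → 1: weight = 11, length = 2, mean = 11/2 ≈ 5.500
Minimum mean = 4.000, attained e.g. along the cycle 0 → 0 with weight 4 and length 1. So λ(A) = 4/1 = 4.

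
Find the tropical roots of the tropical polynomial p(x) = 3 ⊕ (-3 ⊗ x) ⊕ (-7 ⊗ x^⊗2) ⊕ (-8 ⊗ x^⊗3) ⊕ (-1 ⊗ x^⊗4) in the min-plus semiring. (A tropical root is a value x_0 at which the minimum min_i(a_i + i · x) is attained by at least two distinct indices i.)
Roots: {-7, 1, 4, 6}

Each tropical root is a break point of the lower envelope of the lines y = a_i + i · x (there are 5 lines, with slopes 0, 1, ..., 4). Only the lines that attain the minimum somewhere contribute to roots; other lines are dominated. Here the surviving (envelope) indices are i = 4, i = 3, i = 2, i = 1, i = 0.
Intersections between consecutive envelope lines give the roots: for adjacent envelope indices i < j the intersection is x = (a_i − a_j) / (j − i). Reading off the sorted break points: {-7, 1, 4, 6}.
Verification: at each break x_0, at least two indices attain the minimum of min_i(a_i + i · x_0).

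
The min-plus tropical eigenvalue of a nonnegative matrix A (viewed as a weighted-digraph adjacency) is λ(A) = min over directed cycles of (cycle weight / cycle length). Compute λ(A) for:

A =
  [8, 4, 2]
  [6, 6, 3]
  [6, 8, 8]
λ(A) = 4

Enumerate directed cycles and compute their means (weight / length). Sample:
  cycle 0 → 0: weight = 8, length = 1, mean = 8/1 ≈ 8.000
  cycle 1 → 1: weight = 6, length = 1, mean = 6/1 ≈ 6.000
  cycle 2 → 2: weight = 8, length = 1, mean = 8/1 ≈ 8.000
  cycle 0 → 1 → 0: weight = 10, length = 2, mean = 10/2 ≈ 5.000
  cycle 0 → 2 → 0: weight = 8, length = 2, mean = 8/2 ≈ 4.000
  cycle 1 → 0 → 1: weight = 10, length = 2, mean = 10/2 ≈ 5.000
Minimum mean = 4.000, attained e.g. along the cycle 0 → 2 → 0 with weight 8 and length 2. So λ(A) = 8/2 = 4.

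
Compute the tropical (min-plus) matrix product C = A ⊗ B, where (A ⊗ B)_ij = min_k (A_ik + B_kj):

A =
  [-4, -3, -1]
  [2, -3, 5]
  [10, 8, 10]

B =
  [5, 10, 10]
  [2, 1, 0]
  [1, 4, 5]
A ⊗ B =
  [-1, -2, -3]
  [-1, -2, -3]
  [10, 9, 8]

Apply the min-plus product entry-by-entry:
  C[0][0] = min over k of (A[0][0] + B[0][0] = -4 + 5 = 1, A[0][1] + B[1][0] = -3 + 2 = -1, A[0][2] + B[2][0] = -1 + 1 = 0) = -1 (attained at k = 1)
  C[0][1] = min over k of (A[0][0] + B[0][1] = -4 + 10 = 6, A[0][1] + B[1][1] = -3 + 1 = -2, A[0][2] + B[2][1] = -1 + 4 = 3) = -2 (attained at k = 1)
  C[0][2] = min over k of (A[0][0] + B[0][2] = -4 + 10 = 6, A[0][1] + B[1][2] = -3 + 0 = -3, A[0][2] + B[2][2] = -1 + 5 = 4) = -3 (attained at k = 1)
  C[1][0] = min over k of (A[1][0] + B[0][0] = 2 + 5 = 7, A[1][1] + B[1][0] = -3 + 2 = -1, A[1][2] + B[2][0] = 5 + 1 = 6) = -1 (attained at k = 1)
  C[1][1] = min over k of (A[1][0] + B[0][1] = 2 + 10 = 12, A[1][1] + B[1][1] = -3 + 1 = -2, A[1][2] + B[2][1] = 5 + 4 = 9) = -2 (attained at k = 1)
  C[1][2] = min over k of (A[1][0] + B[0][2] = 2 + 10 = 12, A[1][1] + B[1][2] = -3 + 0 = -3, A[1][2] + B[2][2] = 5 + 5 = 10) = -3 (attained at k = 1)
  C[2][0] = min over k of (A[2][0] + B[0][0] = 10 + 5 = 15, A[2][1] + B[1][0] = 8 + 2 = 10, A[2][2] + B[2][0] = 10 + 1 = 11) = 10 (attained at k = 1)
  C[2][1] = min over k of (A[2][0] + B[0][1] = 10 + 10 = 20, A[2][1] + B[1][1] = 8 + 1 = 9, A[2][2] + B[2][1] = 10 + 4 = 14) = 9 (attained at k = 1)
  C[2][2] = min over k of (A[2][0] + B[0][2] = 10 + 10 = 20, A[2][1] + B[1][2] = 8 + 0 = 8, A[2][2] + B[2][2] = 10 + 5 = 15) = 8 (attained at k = 1)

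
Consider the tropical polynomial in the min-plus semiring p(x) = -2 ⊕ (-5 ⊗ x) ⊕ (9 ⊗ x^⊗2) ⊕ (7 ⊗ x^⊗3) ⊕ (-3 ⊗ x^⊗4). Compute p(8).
p(8) = -2

A tropical monomial a ⊗ x^⊗i evaluates to a + i · x. Evaluating each term at x = 8:
  Term 0 contributes -2 + 0 · 8 = -2
  Term 1 contributes -5 + 1 · 8 = 3
  Term 2 contributes 9 + 2 · 8 = 25
  Term 3 contributes 7 + 3 · 8 = 31
  Term 4 contributes -3 + 4 · 8 = 29
p(8) = ⊕ of these = min[-2, 3, 25, 31, 29] = -2.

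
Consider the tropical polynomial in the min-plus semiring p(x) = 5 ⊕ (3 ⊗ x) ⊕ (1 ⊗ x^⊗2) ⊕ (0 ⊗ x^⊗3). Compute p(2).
p(2) = 5

A tropical monomial a ⊗ x^⊗i evaluates to a + i · x. Evaluating each term at x = 2:
  Term 0 contributes 5 + 0 · 2 = 5
  Term 1 contributes 3 + 1 · 2 = 5
  Term 2 contributes 1 + 2 · 2 = 5
  Term 3 contributes 0 + 3 · 2 = 6
p(2) = ⊕ of these = min[5, 5, 5, 6] = 5.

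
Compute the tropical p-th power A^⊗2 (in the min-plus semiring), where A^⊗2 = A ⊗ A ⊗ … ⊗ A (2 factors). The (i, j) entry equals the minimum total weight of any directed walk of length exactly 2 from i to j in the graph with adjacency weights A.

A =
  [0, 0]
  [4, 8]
A^⊗2 =
  [0, 0]
  [4, 4]

Each entry (A^⊗2)_ij equals the minimum over all length-2 walks i = v_0 → v_1 → … → v_2 = j of Σ_t A[v_t][v_{t+1}]. For example, for (i, j) = (0, 1) we minimise over 2 possible intermediate vertex sequences; the minimum is 0, attained along the walk 0 → 0 → 1.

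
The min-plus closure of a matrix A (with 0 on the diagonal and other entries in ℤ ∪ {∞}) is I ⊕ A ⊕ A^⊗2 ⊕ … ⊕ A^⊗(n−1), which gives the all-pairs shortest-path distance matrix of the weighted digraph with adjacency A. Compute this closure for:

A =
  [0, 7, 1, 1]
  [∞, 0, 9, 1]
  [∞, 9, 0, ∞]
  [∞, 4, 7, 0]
Closure =
  [0, 5, 1, 1]
  [∞, 0, 8, 1]
  [∞, 9, 0, 10]
  [∞, 4, 7, 0]

This is the Floyd-Warshall all-pairs shortest-path computation. For each intermediate vertex k = 0, 1, …, 3, update dist[i][j] ← min(dist[i][j], dist[i][k] + dist[k][j]). The final matrix gives, for each (i, j), the minimum total weight of any directed path from i to j (possibly empty when i = j).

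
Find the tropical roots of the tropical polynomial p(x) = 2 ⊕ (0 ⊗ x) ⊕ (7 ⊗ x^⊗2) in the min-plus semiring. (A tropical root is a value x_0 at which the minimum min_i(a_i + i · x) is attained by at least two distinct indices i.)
Roots: {-7, 2}

Each tropical root is a break point of the lower envelope of the lines y = a_i + i · x (there are 3 lines, with slopes 0, 1, ..., 2). Only the lines that attain the minimum somewhere contribute to roots; other lines are dominated. Here the surviving (envelope) indices are i = 2, i = 1, i = 0.
Intersections between consecutive envelope lines give the roots: for adjacent envelope indices i < j the intersection is x = (a_i − a_j) / (j − i). Reading off the sorted break points: {-7, 2}.
Verification: at each break x_0, at least two indices attain the minimum of min_i(a_i + i · x_0).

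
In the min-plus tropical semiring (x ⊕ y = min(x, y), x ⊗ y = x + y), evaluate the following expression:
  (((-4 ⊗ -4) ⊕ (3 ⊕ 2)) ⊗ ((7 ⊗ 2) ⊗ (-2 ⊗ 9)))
(((-4 ⊗ -4) ⊕ (3 ⊕ 2)) ⊗ ((7 ⊗ 2) ⊗ (-2 ⊗ 9))) = 8

Expand innermost to outermost. Recall ⊕ takes the minimum of its arguments and ⊗ takes their sum. Working out the expression (((-4 ⊗ -4) ⊕ (3 ⊕ 2)) ⊗ ((7 ⊗ 2) ⊗ (-2 ⊗ 9))) gives 8.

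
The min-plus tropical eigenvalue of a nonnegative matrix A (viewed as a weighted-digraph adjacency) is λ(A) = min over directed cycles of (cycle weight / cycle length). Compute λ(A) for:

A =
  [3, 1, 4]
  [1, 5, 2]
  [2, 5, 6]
λ(A) = 1

Enumerate directed cycles and compute their means (weight / length). Sample:
  cycle 0 → 0: weight = 3, length = 1, mean = 3/1 ≈ 3.000
  cycle 1 → 1: weight = 5, length = 1, mean = 5/1 ≈ 5.000
  cycle 2 → 2: weight = 6, length = 1, mean = 6/1 ≈ 6.000
  cycle 0 → 1 → 0: weight = 2, length = 2, mean = 2/2 ≈ 1.000
  cycle 0 → 2 → 0: weight = 6, length = 2, mean = 6/2 ≈ 3.000
  cycle 1 → 0 → 1: weight = 2, length = 2, mean = 2/2 ≈ 1.000
Minimum mean = 1.000, attained e.g. along the cycle 0 → 1 → 0 with weight 2 and length 2. So λ(A) = 2/2 = 1.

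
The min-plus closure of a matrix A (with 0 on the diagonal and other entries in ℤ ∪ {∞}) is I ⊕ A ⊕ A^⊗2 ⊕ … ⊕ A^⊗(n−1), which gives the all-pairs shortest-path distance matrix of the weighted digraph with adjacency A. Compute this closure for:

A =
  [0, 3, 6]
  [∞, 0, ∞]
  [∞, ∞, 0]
Closure =
  [0, 3, 6]
  [∞, 0, ∞]
  [∞, ∞, 0]

This is the Floyd-Warshall all-pairs shortest-path computation. For each intermediate vertex k = 0, 1, …, 2, update dist[i][j] ← min(dist[i][j], dist[i][k] + dist[k][j]). The final matrix gives, for each (i, j), the minimum total weight of any directed path from i to j (possibly empty when i = j).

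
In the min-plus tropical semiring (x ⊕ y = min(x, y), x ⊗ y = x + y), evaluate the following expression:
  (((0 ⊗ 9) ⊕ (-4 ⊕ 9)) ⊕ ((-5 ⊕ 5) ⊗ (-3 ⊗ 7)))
(((0 ⊗ 9) ⊕ (-4 ⊕ 9)) ⊕ ((-5 ⊕ 5) ⊗ (-3 ⊗ 7))) = -4

Expand innermost to outermost. Recall ⊕ takes the minimum of its arguments and ⊗ takes their sum. Working out the expression (((0 ⊗ 9) ⊕ (-4 ⊕ 9)) ⊕ ((-5 ⊕ 5) ⊗ (-3 ⊗ 7))) gives -4.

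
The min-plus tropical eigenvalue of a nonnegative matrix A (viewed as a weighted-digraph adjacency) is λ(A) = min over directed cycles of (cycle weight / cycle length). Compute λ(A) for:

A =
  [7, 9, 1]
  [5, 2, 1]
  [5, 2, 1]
λ(A) = 1

Enumerate directed cycles and compute their means (weight / length). Sample:
  cycle 0 → 0: weight = 7, length = 1, mean = 7/1 ≈ 7.000
  cycle 1 → 1: weight = 2, length = 1, mean = 2/1 ≈ 2.000
  cycle 2 → 2: weight = 1, length = 1, mean = 1/1 ≈ 1.000
  cycle 0 → 1 → 0: weight = 14, length = 2, mean = 14/2 ≈ 7.000
  cycle 0 → 2 → 0: weight = 6, length = 2, mean = 6/2 ≈ 3.000
  cycle 1 → 0 → 1: weight = 14, length = 2, mean = 14/2 ≈ 7.000
Minimum mean = 1.000, attained e.g. along the cycle 2 → 2 with weight 1 and length 1. So λ(A) = 1/1 = 1.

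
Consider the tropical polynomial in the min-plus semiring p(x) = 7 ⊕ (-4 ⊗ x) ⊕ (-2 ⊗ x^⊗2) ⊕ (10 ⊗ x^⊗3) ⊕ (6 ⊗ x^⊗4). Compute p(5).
p(5) = 1

A tropical monomial a ⊗ x^⊗i evaluates to a + i · x. Evaluating each term at x = 5:
  Term 0 contributes 7 + 0 · 5 = 7
  Term 1 contributes -4 + 1 · 5 = 1
  Term 2 contributes -2 + 2 · 5 = 8
  Term 3 contributes 10 + 3 · 5 = 25
  Term 4 contributes 6 + 4 · 5 = 26
p(5) = ⊕ of these = min[7, 1, 8, 25, 26] = 1.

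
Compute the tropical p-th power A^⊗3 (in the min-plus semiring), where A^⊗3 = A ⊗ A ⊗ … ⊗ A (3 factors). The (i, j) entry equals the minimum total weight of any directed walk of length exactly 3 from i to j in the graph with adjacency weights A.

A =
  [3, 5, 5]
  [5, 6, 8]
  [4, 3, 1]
A^⊗3 =
  [9, 9, 7]
  [11, 12, 10]
  [6, 5, 3]

Each entry (A^⊗3)_ij equals the minimum over all length-3 walks i = v_0 → v_1 → … → v_3 = j of Σ_t A[v_t][v_{t+1}]. For example, for (i, j) = (0, 2) we minimise over 9 possible intermediate vertex sequences; the minimum is 7, attained along the walk 0 → 2 → 2 → 2.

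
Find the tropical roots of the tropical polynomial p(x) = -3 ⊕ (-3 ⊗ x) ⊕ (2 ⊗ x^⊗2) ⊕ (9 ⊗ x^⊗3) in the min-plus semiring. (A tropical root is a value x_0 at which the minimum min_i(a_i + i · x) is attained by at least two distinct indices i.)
Roots: {-7, -5, 0}

Each tropical root is a break point of the lower envelope of the lines y = a_i + i · x (there are 4 lines, with slopes 0, 1, ..., 3). Only the lines that attain the minimum somewhere contribute to roots; other lines are dominated. Here the surviving (envelope) indices are i = 3, i = 2, i = 1, i = 0.
Intersections between consecutive envelope lines give the roots: for adjacent envelope indices i < j the intersection is x = (a_i − a_j) / (j − i). Reading off the sorted break points: {-7, -5, 0}.
Verification: at each break x_0, at least two indices attain the minimum of min_i(a_i + i · x_0).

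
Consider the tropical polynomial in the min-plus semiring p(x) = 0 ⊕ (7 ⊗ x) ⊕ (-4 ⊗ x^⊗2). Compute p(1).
p(1) = -2

A tropical monomial a ⊗ x^⊗i evaluates to a + i · x. Evaluating each term at x = 1:
  Term 0 contributes 0 + 0 · 1 = 0
  Term 1 contributes 7 + 1 · 1 = 8
  Term 2 contributes -4 + 2 · 1 = -2
p(1) = ⊕ of these = min[0, 8, -2] = -2.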